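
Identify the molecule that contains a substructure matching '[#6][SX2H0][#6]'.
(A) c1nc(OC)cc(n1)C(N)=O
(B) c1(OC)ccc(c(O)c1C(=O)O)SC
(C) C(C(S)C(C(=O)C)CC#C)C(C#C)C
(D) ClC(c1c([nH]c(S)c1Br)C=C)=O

[#6][SX2H0][#6] describes an aliphatic sulfur bridging two carbons with no H on the sulfur (a thioether).
(A) has a methoxy ether (-OCH3) but the bridging atom is O, not S.
(B) contains a methylthio ether (-SCH3), which satisfies every atom and bond constraint.
(C) has a thiol (-SH) but the sulfur has H1, not H0 bridging two carbons.
(D) has a thiol (-SH) but the sulfur has H1, not H0 bridging two carbons.
So the answer is (B).

B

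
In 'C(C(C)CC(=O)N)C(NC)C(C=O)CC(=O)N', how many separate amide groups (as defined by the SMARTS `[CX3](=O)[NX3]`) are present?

2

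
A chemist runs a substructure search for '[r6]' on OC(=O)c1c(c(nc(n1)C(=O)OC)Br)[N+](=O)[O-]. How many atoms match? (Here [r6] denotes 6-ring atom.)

The query [r6] means: r6 matches atoms in a six-membered ring.
Check the 17 heavy atoms by environment: 2× n (aromatic, in 6-ring) → match; 4× c (aromatic, in 6-ring) → match; 3× C (acyclic) → no; 5× O (acyclic) → no; 1× N (charge +1, acyclic) → no; 1× O (charge -1, acyclic) → no; 1× Br (acyclic) → no.
Summing the matching environments: 2 + 4 = 6 matching atoms.

6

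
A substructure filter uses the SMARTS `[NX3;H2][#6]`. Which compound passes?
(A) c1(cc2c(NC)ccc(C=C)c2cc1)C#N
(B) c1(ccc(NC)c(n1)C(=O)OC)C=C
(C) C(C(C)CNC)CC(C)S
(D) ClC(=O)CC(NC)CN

[NX3;H2][#6] describes a trivalent nitrogen with two H attached to carbon (a primary amine).
(A) has a nitrile (-C#N) but the nitrogen is NX1 (triple-bonded), not NX3 with two H.
(B) has an N-methylamino group (-NHCH3) but the nitrogen bears two carbons and only one H (H1), not H2.
(C) has an N-methylamino group (-NHCH3) but the nitrogen bears two carbons and only one H (H1), not H2.
(D) contains a primary amino group (-NH2), which satisfies every atom and bond constraint.
So the answer is (D).

D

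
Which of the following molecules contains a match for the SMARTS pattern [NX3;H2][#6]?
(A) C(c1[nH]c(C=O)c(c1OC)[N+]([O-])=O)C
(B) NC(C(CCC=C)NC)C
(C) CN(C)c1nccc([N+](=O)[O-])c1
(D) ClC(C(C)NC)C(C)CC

B

[NX3;H2][#6] describes a trivalent nitrogen with two H attached to carbon (a primary amine).
(A) has a nitro group (-[N+](=O)[O-]) but the nitrogen is [N+] with no H, not NX3H2.
(B) contains a primary amino group (-NH2), which satisfies every atom and bond constraint.
(C) has a dimethylamino group (-N(CH3)2) but the nitrogen has H0, not H2.
(D) has an N-methylamino group (-NHCH3) but the nitrogen bears two carbons and only one H (H1), not H2.
So the answer is (B).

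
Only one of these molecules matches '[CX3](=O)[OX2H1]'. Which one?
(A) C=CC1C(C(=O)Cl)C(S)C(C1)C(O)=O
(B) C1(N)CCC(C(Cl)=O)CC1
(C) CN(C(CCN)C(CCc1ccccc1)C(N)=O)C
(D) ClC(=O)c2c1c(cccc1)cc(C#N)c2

A

[CX3](=O)[OX2H1] describes an sp2 carbon double-bonded to O and single-bonded to an -OH oxygen (a carboxylic acid).
(A) contains a carboxylic acid group (-C(=O)OH), which satisfies every atom and bond constraint.
(B) has an acyl chloride (-C(=O)Cl) but the carbonyl is bonded to Cl, not to an -OH oxygen.
(C) has a primary amide (-C(=O)NH2) but the carbonyl is bonded to N, not to an -OH oxygen.
(D) has an acyl chloride (-C(=O)Cl) but the carbonyl is bonded to Cl, not to an -OH oxygen.
So the answer is (A).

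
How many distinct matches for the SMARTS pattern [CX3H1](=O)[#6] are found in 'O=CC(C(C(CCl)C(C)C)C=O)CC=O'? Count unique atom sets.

3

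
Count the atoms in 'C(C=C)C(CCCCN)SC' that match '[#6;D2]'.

6

Check the 11 heavy atoms by environment: 6× C (D2) → match; 1× C (D3) → no; 2× C (D1) → no; 1× N (D1) → no; 1× S (D2) → no.
That gives 6 matching atoms.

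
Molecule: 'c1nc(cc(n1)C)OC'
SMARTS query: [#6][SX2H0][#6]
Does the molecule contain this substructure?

The pattern [#6][SX2H0][#6] describes an aliphatic sulfur bridging two carbons with no H on the sulfur — a thioether.
The closest candidate here is a methoxy ether (-OCH3), but the bridging atom is O, not S. No other fragment satisfies the full query, so there is no match.

No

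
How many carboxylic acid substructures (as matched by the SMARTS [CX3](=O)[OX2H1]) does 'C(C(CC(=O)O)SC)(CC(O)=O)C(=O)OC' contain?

2

[CX3](=O)[OX2H1] is the SMARTS for a carboxylic acid: an sp2 carbon double-bonded to O and single-bonded to an -OH oxygen.
The molecule carries 2 separate instances of a carboxylic acid group (-C(=O)OH) meeting every constraint; each maps to a distinct set of atoms, giving 2 matches.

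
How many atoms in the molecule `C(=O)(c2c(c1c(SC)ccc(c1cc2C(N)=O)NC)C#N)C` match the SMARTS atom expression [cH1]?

3

The query [cH1] means: aromatic carbon bearing exactly one hydrogen.
Check the 22 heavy atoms by environment: 7× c (aromatic, H0) → no; 3× c (aromatic, H1) → match; 1× N (H1) → no; 3× C (H3) → no; 3× C (H0) → no; 1× N (H0) → no; 2× O (H0) → no; 1× N (H2) → no; 1× S (H0) → no.
That gives 3 matching atoms.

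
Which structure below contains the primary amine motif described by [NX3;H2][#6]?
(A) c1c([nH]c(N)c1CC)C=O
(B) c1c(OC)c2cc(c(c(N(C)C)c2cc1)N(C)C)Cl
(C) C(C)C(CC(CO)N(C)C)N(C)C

A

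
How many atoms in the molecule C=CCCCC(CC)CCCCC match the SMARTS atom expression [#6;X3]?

2

The query [#6;X3] means: any carbon (aromatic or not) with three total connections.
Check the 13 heavy atoms by environment: 11× C (X4) → no; 2× C (X3) → match.
That gives 2 matching atoms.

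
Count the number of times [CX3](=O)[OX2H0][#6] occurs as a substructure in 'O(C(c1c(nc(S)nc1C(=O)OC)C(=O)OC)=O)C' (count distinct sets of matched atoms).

[CX3](=O)[OX2H0][#6] is the SMARTS for an ester: a carbonyl carbon bonded to an oxygen that is itself bonded to carbon (no H on that O).
The molecule carries 3 separate instances of a methyl-ester group (-C(=O)OCH3) meeting every constraint; each maps to a distinct set of atoms, giving 3 matches.

3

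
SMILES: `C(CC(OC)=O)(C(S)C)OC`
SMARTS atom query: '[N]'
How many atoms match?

0

Check the 11 heavy atoms by environment: 7× C → no; 3× O → no; 1× S → no.
No environment satisfies the query, so 0 matching atoms.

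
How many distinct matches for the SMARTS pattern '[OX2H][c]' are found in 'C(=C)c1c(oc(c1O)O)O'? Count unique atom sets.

3

[OX2H][c] is the SMARTS for a phenol: a hydroxyl oxygen attached to an aromatic carbon.
The molecule carries 3 separate instances of a hydroxyl group (-OH) meeting every constraint; each maps to a distinct set of atoms, giving 3 matches.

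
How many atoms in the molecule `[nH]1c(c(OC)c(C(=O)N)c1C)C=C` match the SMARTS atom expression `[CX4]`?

The query [CX4] means: C with X4: aliphatic carbon with exactly 4 total connections (bonds + H).
Check the 13 heavy atoms by environment: 1× n (aromatic, X3) → no; 4× c (aromatic, X3) → no; 3× C (X3) → no; 1× O (X1) → no; 1× N (X3) → no; 1× O (X2) → no; 2× C (X4) → match.
That gives 2 matching atoms.

2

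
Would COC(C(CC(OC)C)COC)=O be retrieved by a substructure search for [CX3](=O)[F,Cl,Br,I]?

The pattern [CX3](=O)[F,Cl,Br,I] describes a carbonyl carbon bonded to a halogen — an acyl halide.
The closest candidate here is a methyl-ester group (-C(=O)OCH3), but the carbonyl is bonded to -O-C, not to a halogen. No other fragment satisfies the full query, so there is no match.

No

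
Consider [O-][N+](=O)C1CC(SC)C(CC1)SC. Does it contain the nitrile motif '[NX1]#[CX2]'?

The pattern [NX1]#[CX2] describes a nitrogen triple-bonded to a two-connected carbon — a nitrile.
The closest candidate here is a nitro group (-[N+](=O)[O-]), but there is no C#N triple bond. No other fragment satisfies the full query, so there is no match.

No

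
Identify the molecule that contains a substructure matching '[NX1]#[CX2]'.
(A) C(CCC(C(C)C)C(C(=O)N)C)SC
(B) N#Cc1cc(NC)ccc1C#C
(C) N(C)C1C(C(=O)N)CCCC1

[NX1]#[CX2] describes a nitrogen triple-bonded to a two-connected carbon (a nitrile).
(A) has a primary amide (-C(=O)NH2) but the nitrogen is NX3, not NX1.
(B) contains a nitrile (-C#N), which satisfies every atom and bond constraint.
(C) has a primary amide (-C(=O)NH2) but the nitrogen is NX3, not NX1.
So the answer is (B).

B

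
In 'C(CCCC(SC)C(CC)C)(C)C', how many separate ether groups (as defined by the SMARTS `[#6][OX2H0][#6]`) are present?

0

[#6][OX2H0][#6] is the SMARTS for an ether: an aliphatic oxygen bridging two carbons with no H on the oxygen.
No fragment in the molecule satisfies every constraint, giving 0 matches.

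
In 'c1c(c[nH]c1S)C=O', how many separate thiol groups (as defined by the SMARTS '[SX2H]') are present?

[SX2H] is the SMARTS for a thiol: an aliphatic sulfur with two connections, one being H.
Exactly one fragment in the molecule meets all constraints, giving 1 match.

1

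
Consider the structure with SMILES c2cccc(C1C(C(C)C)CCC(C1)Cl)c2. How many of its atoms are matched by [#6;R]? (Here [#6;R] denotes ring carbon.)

The query [#6;R] means: carbon that is part of a ring.
Check the 16 heavy atoms by environment: 6× C (in 6-ring) → match; 1× Cl (acyclic) → no; 3× C (acyclic) → no; 6× c (aromatic, in 6-ring) → match.
Summing the matching environments: 6 + 6 = 12 matching atoms.

12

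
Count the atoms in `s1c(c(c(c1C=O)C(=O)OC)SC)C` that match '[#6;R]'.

4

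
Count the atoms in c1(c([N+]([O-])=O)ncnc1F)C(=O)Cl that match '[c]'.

Check the 13 heavy atoms by environment: 2× n (aromatic) → no; 4× c (aromatic) → match; 1× F → no; 1× N (charge +1) → no; 1× O (charge -1) → no; 2× O → no; 1× C → no; 1× Cl → no.
That gives 4 matching atoms.

4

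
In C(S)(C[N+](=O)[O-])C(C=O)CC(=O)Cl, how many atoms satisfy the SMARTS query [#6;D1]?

0

The query [#6;D1] means: carbon bonded to exactly one heavy atom.
Check the 13 heavy atoms by environment: 3× C (D2) → no; 3× C (D3) → no; 1× N (charge +1, D3) → no; 1× O (charge -1, D1) → no; 3× O (D1) → no; 1× S (D1) → no; 1× Cl (D1) → no.
No environment satisfies the query, so 0 matching atoms.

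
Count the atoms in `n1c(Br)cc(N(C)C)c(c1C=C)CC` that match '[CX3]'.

The query [CX3] means: C with X3: aliphatic carbon with exactly 3 total connections.
Check the 14 heavy atoms by environment: 1× n (aromatic, X2) → no; 5× c (aromatic, X3) → no; 4× C (X4) → no; 2× C (X3) → match; 1× N (X3) → no; 1× Br (X1) → no.
That gives 2 matching atoms.

2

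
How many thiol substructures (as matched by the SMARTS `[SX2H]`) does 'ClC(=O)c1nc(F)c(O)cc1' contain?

0

[SX2H] is the SMARTS for a thiol: an aliphatic sulfur with two connections, one being H.
The molecule has a hydroxyl group (-OH), but it is an -OH, not an -SH; nothing else fits, so there are 0 matches.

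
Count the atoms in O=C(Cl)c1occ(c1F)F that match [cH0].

The query [cH0] means: aromatic carbon with no attached hydrogen (substituted or ring-fusion).
Check the 10 heavy atoms by environment: 1× o (aromatic, H0) → no; 1× c (aromatic, H1) → no; 3× c (aromatic, H0) → match; 1× C (H0) → no; 1× O (H0) → no; 1× Cl (H0) → no; 2× F (H0) → no.
That gives 3 matching atoms.

3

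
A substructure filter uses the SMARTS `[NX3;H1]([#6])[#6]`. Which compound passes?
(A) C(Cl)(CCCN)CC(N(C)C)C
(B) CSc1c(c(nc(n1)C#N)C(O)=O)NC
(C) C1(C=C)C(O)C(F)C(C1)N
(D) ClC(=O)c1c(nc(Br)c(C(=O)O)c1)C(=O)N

B

[NX3;H1]([#6])[#6] describes a trivalent nitrogen with one H, bonded to two carbons (a secondary amine).
(A) has a primary amino group (-NH2) but the nitrogen has H2 and only one carbon neighbour.
(B) contains an N-methylamino group (-NHCH3), which satisfies every atom and bond constraint.
(C) has a primary amino group (-NH2) but the nitrogen has H2 and only one carbon neighbour.
(D) has a primary amide (-C(=O)NH2) but the -C(=O)NH2 nitrogen has H2, not H1.
So the answer is (B).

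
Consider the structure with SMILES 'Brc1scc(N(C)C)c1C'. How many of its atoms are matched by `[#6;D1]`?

3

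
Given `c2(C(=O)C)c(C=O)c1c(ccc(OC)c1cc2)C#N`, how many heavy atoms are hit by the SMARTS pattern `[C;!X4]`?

3

Check the 19 heavy atoms by environment: 10× c (aromatic, X3) → no; 2× C (X3) → match; 2× O (X1) → no; 2× C (X4) → no; 1× O (X2) → no; 1× C (X2) → match; 1× N (X1) → no.
Summing the matching environments: 2 + 1 = 3 matching atoms.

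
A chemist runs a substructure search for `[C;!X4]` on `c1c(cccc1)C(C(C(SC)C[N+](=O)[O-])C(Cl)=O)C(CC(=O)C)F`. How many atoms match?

2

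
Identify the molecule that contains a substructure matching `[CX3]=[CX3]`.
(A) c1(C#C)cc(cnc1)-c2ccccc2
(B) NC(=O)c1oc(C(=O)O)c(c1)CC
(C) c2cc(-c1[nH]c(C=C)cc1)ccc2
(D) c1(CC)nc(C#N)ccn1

C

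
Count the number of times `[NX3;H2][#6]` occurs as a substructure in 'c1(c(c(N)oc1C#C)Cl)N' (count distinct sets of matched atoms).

[NX3;H2][#6] is the SMARTS for a primary amine: a trivalent nitrogen with two H attached to carbon.
The molecule carries 2 separate instances of a primary amino group (-NH2) meeting every constraint; each maps to a distinct set of atoms, giving 2 matches.

2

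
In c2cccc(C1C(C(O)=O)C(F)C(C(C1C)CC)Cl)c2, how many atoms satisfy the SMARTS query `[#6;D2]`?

6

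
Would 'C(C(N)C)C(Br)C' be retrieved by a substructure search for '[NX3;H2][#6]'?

Yes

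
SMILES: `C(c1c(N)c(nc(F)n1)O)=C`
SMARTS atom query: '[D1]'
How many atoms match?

Check the 11 heavy atoms by environment: 2× n (aromatic, D2) → no; 4× c (aromatic, D3) → no; 1× F (D1) → match; 1× O (D1) → match; 1× C (D2) → no; 1× C (D1) → match; 1× N (D1) → match.
Summing the matching environments: 1 + 1 + 1 + 1 = 4 matching atoms.

4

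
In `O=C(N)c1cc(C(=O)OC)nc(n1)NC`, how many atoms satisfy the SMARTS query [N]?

The query [N] means: uppercase N matches aliphatic (non-aromatic) nitrogen only.
Check the 15 heavy atoms by environment: 2× n (aromatic) → no; 4× c (aromatic) → no; 4× C → no; 3× O → no; 2× N → match.
That gives 2 matching atoms.

2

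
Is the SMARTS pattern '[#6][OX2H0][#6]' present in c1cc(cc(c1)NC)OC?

The pattern [#6][OX2H0][#6] describes an aliphatic oxygen bridging two carbons with no H on the oxygen — an ether.
The molecule carries a methoxy ether (-OCH3), whose atoms satisfy every constraint of the query, so the pattern matches.

Yes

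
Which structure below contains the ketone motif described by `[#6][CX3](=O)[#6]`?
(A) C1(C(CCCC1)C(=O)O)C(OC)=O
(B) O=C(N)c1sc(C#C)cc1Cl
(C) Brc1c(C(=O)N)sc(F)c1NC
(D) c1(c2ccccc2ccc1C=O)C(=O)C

[#6][CX3](=O)[#6] describes a carbonyl carbon (no H) flanked by two carbons (a ketone).
(A) has a methyl-ester group (-C(=O)OCH3) but one neighbour of the carbonyl carbon is O, not C.
(B) has a primary amide (-C(=O)NH2) but one neighbour of the carbonyl carbon is N, not C.
(C) has a primary amide (-C(=O)NH2) but one neighbour of the carbonyl carbon is N, not C.
(D) contains an acetyl/ketone group (-C(=O)CH3), which satisfies every atom and bond constraint.
So the answer is (D).

D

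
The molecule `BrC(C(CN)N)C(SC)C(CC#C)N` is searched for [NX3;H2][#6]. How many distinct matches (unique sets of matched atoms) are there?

3

[NX3;H2][#6] is the SMARTS for a primary amine: a trivalent nitrogen with two H attached to carbon.
The molecule carries 3 separate instances of a primary amino group (-NH2) meeting every constraint; each maps to a distinct set of atoms, giving 3 matches.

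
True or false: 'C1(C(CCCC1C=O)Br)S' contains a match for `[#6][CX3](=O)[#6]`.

False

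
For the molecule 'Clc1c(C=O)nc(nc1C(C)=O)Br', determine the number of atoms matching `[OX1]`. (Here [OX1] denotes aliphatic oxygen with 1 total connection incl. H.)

2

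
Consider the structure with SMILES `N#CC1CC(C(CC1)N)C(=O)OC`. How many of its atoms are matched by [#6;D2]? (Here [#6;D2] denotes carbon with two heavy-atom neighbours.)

The query [#6;D2] means: any carbon bonded to exactly two heavy atoms.
Check the 13 heavy atoms by environment: 4× C (D2) → match; 4× C (D3) → no; 1× O (D1) → no; 1× O (D2) → no; 1× C (D1) → no; 2× N (D1) → no.
That gives 4 matching atoms.

4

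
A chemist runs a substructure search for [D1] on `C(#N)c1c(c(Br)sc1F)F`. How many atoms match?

4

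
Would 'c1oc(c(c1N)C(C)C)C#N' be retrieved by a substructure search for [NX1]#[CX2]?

Yes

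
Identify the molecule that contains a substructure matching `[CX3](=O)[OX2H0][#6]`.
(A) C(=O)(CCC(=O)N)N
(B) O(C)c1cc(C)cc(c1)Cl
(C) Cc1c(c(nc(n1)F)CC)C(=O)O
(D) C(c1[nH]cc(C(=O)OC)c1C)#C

D

[CX3](=O)[OX2H0][#6] describes a carbonyl carbon bonded to an oxygen that is itself bonded to carbon (no H on that O) (an ester).
(A) has a primary amide (-C(=O)NH2) but the carbonyl is bonded to N, not to an O-C linkage.
(B) has a methoxy ether (-OCH3) but the ether oxygen is not adjacent to a C=O carbon.
(C) has a carboxylic acid group (-C(=O)OH) but the singly-bonded O carries H (OX2H1, not H0).
(D) contains a methyl-ester group (-C(=O)OCH3), which satisfies every atom and bond constraint.
So the answer is (D).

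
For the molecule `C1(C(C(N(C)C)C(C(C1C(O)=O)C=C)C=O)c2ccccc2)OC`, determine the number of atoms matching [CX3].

4

The query [CX3] means: C with X3: aliphatic carbon with exactly 3 total connections.
Check the 24 heavy atoms by environment: 9× C (X4) → no; 1× N (X3) → no; 4× C (X3) → match; 2× O (X1) → no; 6× c (aromatic, X3) → no; 2× O (X2) → no.
That gives 4 matching atoms.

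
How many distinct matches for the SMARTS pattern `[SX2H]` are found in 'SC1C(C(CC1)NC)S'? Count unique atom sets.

2

[SX2H] is the SMARTS for a thiol: an aliphatic sulfur with two connections, one being H.
The molecule carries 2 separate instances of a thiol (-SH) meeting every constraint; each maps to a distinct set of atoms, giving 2 matches.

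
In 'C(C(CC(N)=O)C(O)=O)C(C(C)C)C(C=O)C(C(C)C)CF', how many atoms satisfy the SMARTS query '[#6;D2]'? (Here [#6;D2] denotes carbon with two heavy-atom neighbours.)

4

Check the 22 heavy atoms by environment: 4× C (D2) → match; 8× C (D3) → no; 4× C (D1) → no; 4× O (D1) → no; 1× F (D1) → no; 1× N (D1) → no.
That gives 4 matching atoms.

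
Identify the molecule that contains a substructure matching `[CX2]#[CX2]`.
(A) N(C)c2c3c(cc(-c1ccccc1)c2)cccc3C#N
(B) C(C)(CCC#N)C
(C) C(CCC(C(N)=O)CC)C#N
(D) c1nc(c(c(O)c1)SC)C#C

[CX2]#[CX2] describes a carbon-carbon triple bond (an alkyne).
(A) has a nitrile (-C#N) but the triple bond is C#N, not C#C.
(B) has a nitrile (-C#N) but the triple bond is C#N, not C#C.
(C) has a nitrile (-C#N) but the triple bond is C#N, not C#C.
(D) contains an ethynyl group (-C#CH), which satisfies every atom and bond constraint.
So the answer is (D).

D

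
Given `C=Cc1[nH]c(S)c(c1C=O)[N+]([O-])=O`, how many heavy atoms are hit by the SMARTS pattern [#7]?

The query [#7] means: #7 matches any nitrogen atom regardless of aromaticity.
Check the 13 heavy atoms by environment: 1× n (aromatic) → match; 4× c (aromatic) → no; 1× S → no; 3× C → no; 2× O → no; 1× N (charge +1) → match; 1× O (charge -1) → no.
Summing the matching environments: 1 + 1 = 2 matching atoms.

2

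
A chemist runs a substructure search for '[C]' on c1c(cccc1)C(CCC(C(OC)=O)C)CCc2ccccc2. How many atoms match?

Check the 23 heavy atoms by environment: 9× C → match; 12× c (aromatic) → no; 2× O → no.
That gives 9 matching atoms.

9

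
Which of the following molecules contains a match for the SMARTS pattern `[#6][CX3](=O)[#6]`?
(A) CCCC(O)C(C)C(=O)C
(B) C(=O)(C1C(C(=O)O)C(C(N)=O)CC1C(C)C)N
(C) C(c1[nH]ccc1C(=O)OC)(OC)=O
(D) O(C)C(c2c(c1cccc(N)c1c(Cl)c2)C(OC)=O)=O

[#6][CX3](=O)[#6] describes a carbonyl carbon (no H) flanked by two carbons (a ketone).
(A) contains an acetyl/ketone group (-C(=O)CH3), which satisfies every atom and bond constraint.
(B) has a primary amide (-C(=O)NH2) but one neighbour of the carbonyl carbon is N, not C.
(C) has a methyl-ester group (-C(=O)OCH3) but one neighbour of the carbonyl carbon is O, not C.
(D) has a methyl-ester group (-C(=O)OCH3) but one neighbour of the carbonyl carbon is O, not C.
So the answer is (A).

A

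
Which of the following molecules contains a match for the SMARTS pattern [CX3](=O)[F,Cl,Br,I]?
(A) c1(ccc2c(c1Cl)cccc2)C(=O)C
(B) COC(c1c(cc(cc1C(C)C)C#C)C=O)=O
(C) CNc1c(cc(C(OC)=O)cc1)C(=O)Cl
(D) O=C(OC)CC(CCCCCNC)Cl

C

[CX3](=O)[F,Cl,Br,I] describes a carbonyl carbon bonded to a halogen (an acyl halide).
(A) has a chloro substituent but the Cl is not on a carbonyl carbon.
(B) has a methyl-ester group (-C(=O)OCH3) but the carbonyl is bonded to -O-C, not to a halogen.
(C) contains an acyl chloride (-C(=O)Cl), which satisfies every atom and bond constraint.
(D) has a chloro substituent but the Cl is not on a carbonyl carbon.
So the answer is (C).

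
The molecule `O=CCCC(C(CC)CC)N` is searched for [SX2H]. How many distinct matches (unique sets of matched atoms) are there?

[SX2H] is the SMARTS for a thiol: an aliphatic sulfur with two connections, one being H.
No fragment in the molecule satisfies every constraint, giving 0 matches.

0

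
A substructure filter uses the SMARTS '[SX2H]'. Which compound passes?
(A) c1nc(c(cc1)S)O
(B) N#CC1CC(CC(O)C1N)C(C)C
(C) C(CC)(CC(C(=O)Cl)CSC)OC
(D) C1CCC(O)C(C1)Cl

[SX2H] describes an aliphatic sulfur with two connections, one being H (a thiol).
(A) contains a thiol (-SH), which satisfies every atom and bond constraint.
(B) has a hydroxyl group (-OH) but it is an -OH, not an -SH.
(C) has a methylthio ether (-SCH3) but the sulfur has H0 (bonded to two carbons), not H1.
(D) has a hydroxyl group (-OH) but it is an -OH, not an -SH.
So the answer is (A).

A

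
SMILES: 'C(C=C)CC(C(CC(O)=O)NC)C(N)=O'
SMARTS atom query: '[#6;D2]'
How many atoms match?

The query [#6;D2] means: any carbon bonded to exactly two heavy atoms.
Check the 15 heavy atoms by environment: 4× C (D2) → match; 4× C (D3) → no; 1× N (D2) → no; 2× C (D1) → no; 3× O (D1) → no; 1× N (D1) → no.
That gives 4 matching atoms.

4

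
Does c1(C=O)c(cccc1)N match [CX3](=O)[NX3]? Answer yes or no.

The pattern [CX3](=O)[NX3] describes a carbonyl carbon bonded to a trivalent nitrogen — an amide.
The closest candidate here is a primary amino group (-NH2), but the -NH2 is not attached to a carbonyl carbon. No other fragment satisfies the full query, so there is no match.

No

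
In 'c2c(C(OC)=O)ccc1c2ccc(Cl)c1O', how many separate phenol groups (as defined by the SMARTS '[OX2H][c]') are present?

[OX2H][c] is the SMARTS for a phenol: a hydroxyl oxygen attached to an aromatic carbon.
Exactly one fragment in the molecule meets all constraints, giving 1 match.

1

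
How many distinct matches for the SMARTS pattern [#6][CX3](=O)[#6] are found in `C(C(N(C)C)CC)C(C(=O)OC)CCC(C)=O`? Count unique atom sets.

1

[#6][CX3](=O)[#6] is the SMARTS for a ketone: a carbonyl carbon (no H) flanked by two carbons.
Exactly one fragment in the molecule meets all constraints, giving 1 match.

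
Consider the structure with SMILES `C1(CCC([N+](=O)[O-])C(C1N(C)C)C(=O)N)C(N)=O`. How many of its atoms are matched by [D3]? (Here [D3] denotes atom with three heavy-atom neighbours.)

The query [D3] means: atom with exactly three heavy-atom neighbours.
Check the 18 heavy atoms by environment: 6× C (D3) → match; 2× C (D2) → no; 1× N (charge +1, D3) → match; 1× O (charge -1, D1) → no; 3× O (D1) → no; 2× N (D1) → no; 1× N (D3) → match; 2× C (D1) → no.
Summing the matching environments: 6 + 1 + 1 = 8 matching atoms.

8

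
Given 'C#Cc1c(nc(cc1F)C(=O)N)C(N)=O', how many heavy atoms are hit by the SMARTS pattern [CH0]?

3

Check the 15 heavy atoms by environment: 1× n (aromatic, H0) → no; 4× c (aromatic, H0) → no; 1× c (aromatic, H1) → no; 3× C (H0) → match; 2× O (H0) → no; 2× N (H2) → no; 1× C (H1) → no; 1× F (H0) → no.
That gives 3 matching atoms.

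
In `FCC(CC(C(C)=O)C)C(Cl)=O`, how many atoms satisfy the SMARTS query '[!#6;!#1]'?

Check the 12 heavy atoms by environment: 8× C → no; 2× O → match; 1× Cl → match; 1× F → match.
Summing the matching environments: 2 + 1 + 1 = 4 matching atoms.

4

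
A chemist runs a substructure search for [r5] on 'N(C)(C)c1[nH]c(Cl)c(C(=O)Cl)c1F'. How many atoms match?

The query [r5] means: r5 matches atoms in a five-membered ring.
Check the 13 heavy atoms by environment: 1× n (aromatic, in 5-ring) → match; 4× c (aromatic, in 5-ring) → match; 3× C (acyclic) → no; 1× O (acyclic) → no; 2× Cl (acyclic) → no; 1× F (acyclic) → no; 1× N (acyclic) → no.
Summing the matching environments: 1 + 4 = 5 matching atoms.

5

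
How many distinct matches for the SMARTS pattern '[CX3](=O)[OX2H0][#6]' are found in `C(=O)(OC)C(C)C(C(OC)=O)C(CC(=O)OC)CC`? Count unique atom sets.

3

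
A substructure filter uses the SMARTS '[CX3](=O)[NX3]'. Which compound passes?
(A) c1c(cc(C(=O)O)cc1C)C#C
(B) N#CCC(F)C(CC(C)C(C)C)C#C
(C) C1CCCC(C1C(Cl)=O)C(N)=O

[CX3](=O)[NX3] describes a carbonyl carbon bonded to a trivalent nitrogen (an amide).
(A) has a carboxylic acid group (-C(=O)OH) but the carbonyl is bonded to O, not to an NX3 nitrogen.
(B) has a nitrile (-C#N) but the nitrile N is NX1 (triple-bonded), not NX3.
(C) contains a primary amide (-C(=O)NH2), which satisfies every atom and bond constraint.
So the answer is (C).

C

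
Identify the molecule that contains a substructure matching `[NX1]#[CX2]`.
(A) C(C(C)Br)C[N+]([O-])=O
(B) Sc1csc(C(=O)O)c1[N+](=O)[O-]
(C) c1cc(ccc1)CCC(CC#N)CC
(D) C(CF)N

C

[NX1]#[CX2] describes a nitrogen triple-bonded to a two-connected carbon (a nitrile).
(A) has a nitro group (-[N+](=O)[O-]) but there is no C#N triple bond.
(B) has a nitro group (-[N+](=O)[O-]) but there is no C#N triple bond.
(C) contains a nitrile (-C#N), which satisfies every atom and bond constraint.
(D) has a primary amino group (-NH2) but the nitrogen is NX3 (three connections), not NX1 triple-bonded.
So the answer is (C).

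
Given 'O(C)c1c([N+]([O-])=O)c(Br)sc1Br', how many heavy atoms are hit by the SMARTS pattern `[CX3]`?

Check the 12 heavy atoms by environment: 1× s (aromatic, X2) → no; 4× c (aromatic, X3) → no; 1× N (charge +1, X3) → no; 1× O (charge -1, X1) → no; 1× O (X1) → no; 2× Br (X1) → no; 1× O (X2) → no; 1× C (X4) → no.
No environment satisfies the query, so 0 matching atoms.

0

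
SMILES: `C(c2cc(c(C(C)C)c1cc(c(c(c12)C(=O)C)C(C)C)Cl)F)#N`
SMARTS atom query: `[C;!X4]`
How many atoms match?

2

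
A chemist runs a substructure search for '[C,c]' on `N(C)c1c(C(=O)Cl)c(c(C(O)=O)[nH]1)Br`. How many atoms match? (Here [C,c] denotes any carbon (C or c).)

7

The query [C,c] means: comma = OR; matches aliphatic or aromatic carbon — same as #6.
Check the 14 heavy atoms by environment: 1× n (aromatic) → no; 4× c (aromatic) → match; 1× Br → no; 1× N → no; 3× C → match; 3× O → no; 1× Cl → no.
Summing the matching environments: 4 + 3 = 7 matching atoms.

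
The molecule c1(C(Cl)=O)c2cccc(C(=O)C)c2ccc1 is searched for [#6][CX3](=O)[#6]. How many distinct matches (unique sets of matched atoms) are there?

1

[#6][CX3](=O)[#6] is the SMARTS for a ketone: a carbonyl carbon (no H) flanked by two carbons.
Exactly one fragment in the molecule meets all constraints, giving 1 match.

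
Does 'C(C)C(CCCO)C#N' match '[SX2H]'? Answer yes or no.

The pattern [SX2H] describes an aliphatic sulfur with two connections, one being H — a thiol.
The closest candidate here is a hydroxyl group (-OH), but it is an -OH, not an -SH. No other fragment satisfies the full query, so there is no match.

No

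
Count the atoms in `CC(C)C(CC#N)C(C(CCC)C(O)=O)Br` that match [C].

12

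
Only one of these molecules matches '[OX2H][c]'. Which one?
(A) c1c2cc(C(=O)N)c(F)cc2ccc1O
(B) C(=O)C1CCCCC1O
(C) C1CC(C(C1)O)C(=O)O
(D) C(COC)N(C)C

A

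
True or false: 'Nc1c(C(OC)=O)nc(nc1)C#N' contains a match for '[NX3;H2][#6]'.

The pattern [NX3;H2][#6] describes a trivalent nitrogen with two H attached to carbon — a primary amine.
The molecule carries a primary amino group (-NH2), whose atoms satisfy every constraint of the query, so the pattern matches.

True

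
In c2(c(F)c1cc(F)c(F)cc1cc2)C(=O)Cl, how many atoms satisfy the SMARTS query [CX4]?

0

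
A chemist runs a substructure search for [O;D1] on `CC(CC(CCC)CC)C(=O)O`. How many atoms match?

2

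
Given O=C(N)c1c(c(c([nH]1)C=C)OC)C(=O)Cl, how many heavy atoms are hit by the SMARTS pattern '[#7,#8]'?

5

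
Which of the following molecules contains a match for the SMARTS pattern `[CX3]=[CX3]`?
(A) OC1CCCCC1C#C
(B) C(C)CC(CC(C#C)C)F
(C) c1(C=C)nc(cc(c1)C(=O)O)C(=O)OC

C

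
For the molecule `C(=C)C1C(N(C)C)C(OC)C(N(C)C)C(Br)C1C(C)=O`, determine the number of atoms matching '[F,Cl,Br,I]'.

The query [F,Cl,Br,I] means: comma = OR; matches any of F, Cl, Br, I.
Check the 20 heavy atoms by environment: 15× C → no; 1× Br → match; 2× O → no; 2× N → no.
That gives 1 matching atom.

1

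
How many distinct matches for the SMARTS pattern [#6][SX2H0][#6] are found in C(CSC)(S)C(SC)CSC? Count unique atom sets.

[#6][SX2H0][#6] is the SMARTS for a thioether: an aliphatic sulfur bridging two carbons with no H on the sulfur.
The molecule carries 3 separate instances of a methylthio ether (-SCH3) meeting every constraint; each maps to a distinct set of atoms, giving 3 matches.

3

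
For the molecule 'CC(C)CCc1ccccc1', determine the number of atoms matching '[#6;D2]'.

The query [#6;D2] means: any carbon bonded to exactly two heavy atoms.
Check the 11 heavy atoms by environment: 2× C (D2) → match; 1× C (D3) → no; 2× C (D1) → no; 1× c (aromatic, D3) → no; 5× c (aromatic, D2) → match.
Summing the matching environments: 2 + 5 = 7 matching atoms.

7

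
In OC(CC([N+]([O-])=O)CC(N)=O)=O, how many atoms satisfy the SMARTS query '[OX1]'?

The query [OX1] means: aliphatic oxygen with one total connection — typically a carbonyl =O or an oxide.
Check the 12 heavy atoms by environment: 3× C (X4) → no; 2× C (X3) → no; 3× O (X1) → match; 1× N (X3) → no; 1× N (charge +1, X3) → no; 1× O (charge -1, X1) → match; 1× O (X2) → no.
Summing the matching environments: 3 + 1 = 4 matching atoms.

4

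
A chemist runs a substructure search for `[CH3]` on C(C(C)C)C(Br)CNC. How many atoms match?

3

Check the 9 heavy atoms by environment: 2× C (H2) → no; 2× C (H1) → no; 1× Br (H0) → no; 1× N (H1) → no; 3× C (H3) → match.
That gives 3 matching atoms.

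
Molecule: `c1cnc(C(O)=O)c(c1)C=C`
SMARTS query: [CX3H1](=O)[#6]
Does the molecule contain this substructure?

The pattern [CX3H1](=O)[#6] describes an sp2 carbon with one H, double-bonded to O and single-bonded to carbon — an aldehyde.
The closest candidate here is a carboxylic acid group (-C(=O)OH), but the carbonyl carbon has H0 and is bonded to O, not H1. No other fragment satisfies the full query, so there is no match.

No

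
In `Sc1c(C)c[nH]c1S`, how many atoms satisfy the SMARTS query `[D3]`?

The query [D3] means: atom with exactly three heavy-atom neighbours.
Check the 8 heavy atoms by environment: 1× n (aromatic, D2) → no; 1× c (aromatic, D2) → no; 3× c (aromatic, D3) → match; 1× C (D1) → no; 2× S (D1) → no.
That gives 3 matching atoms.

3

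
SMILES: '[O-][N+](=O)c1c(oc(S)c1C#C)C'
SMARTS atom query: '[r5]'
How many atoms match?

5

Check the 12 heavy atoms by environment: 1× o (aromatic, in 5-ring) → match; 4× c (aromatic, in 5-ring) → match; 1× N (charge +1, acyclic) → no; 1× O (charge -1, acyclic) → no; 1× O (acyclic) → no; 3× C (acyclic) → no; 1× S (acyclic) → no.
Summing the matching environments: 1 + 4 = 5 matching atoms.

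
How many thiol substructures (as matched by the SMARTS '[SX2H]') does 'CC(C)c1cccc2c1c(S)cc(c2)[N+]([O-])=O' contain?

1

[SX2H] is the SMARTS for a thiol: an aliphatic sulfur with two connections, one being H.
Exactly one fragment in the molecule meets all constraints, giving 1 match.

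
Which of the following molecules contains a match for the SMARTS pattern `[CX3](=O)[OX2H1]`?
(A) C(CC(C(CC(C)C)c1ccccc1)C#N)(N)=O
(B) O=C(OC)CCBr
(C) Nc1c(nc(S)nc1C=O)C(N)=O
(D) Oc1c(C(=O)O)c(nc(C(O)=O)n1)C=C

D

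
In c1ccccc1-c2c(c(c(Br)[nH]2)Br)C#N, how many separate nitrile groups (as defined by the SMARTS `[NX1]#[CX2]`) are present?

1

[NX1]#[CX2] is the SMARTS for a nitrile: a nitrogen triple-bonded to a two-connected carbon.
Exactly one fragment in the molecule meets all constraints, giving 1 match.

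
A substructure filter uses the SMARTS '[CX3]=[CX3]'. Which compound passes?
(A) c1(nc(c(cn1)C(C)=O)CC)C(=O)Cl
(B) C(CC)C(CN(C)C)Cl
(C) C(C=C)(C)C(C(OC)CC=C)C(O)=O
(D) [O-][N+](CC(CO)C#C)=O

[CX3]=[CX3] describes a non-aromatic C=C double bond between two sp2 carbons (an alkene).
(A) has an ethyl group (-CH2CH3) but its C-C bond is a single bond between CX4 carbons, not CX3=CX3.
(B) has an ethyl group (-CH2CH3) but its C-C bond is a single bond between CX4 carbons, not CX3=CX3.
(C) contains a vinyl group (-CH=CH2), which satisfies every atom and bond constraint.
(D) has an ethynyl group (-C#CH) but the C-C bond is a triple bond, not a double bond.
So the answer is (C).

C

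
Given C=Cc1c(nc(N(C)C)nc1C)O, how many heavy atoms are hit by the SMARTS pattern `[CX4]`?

3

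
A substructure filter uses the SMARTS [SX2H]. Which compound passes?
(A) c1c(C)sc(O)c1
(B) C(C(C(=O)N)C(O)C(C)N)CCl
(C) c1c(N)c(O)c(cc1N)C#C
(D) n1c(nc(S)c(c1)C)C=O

D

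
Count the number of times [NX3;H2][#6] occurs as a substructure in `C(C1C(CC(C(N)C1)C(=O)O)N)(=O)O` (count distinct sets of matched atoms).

2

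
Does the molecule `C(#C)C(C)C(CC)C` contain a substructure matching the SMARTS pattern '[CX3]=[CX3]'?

No

The pattern [CX3]=[CX3] describes a non-aromatic C=C double bond between two sp2 carbons — an alkene.
The closest candidate here is an ethynyl group (-C#CH), but the C-C bond is a triple bond, not a double bond. No other fragment satisfies the full query, so there is no match.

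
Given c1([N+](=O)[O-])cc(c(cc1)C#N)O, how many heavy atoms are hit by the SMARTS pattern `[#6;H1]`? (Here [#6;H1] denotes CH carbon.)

3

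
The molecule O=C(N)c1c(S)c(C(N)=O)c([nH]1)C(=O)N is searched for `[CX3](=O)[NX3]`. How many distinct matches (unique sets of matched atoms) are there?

3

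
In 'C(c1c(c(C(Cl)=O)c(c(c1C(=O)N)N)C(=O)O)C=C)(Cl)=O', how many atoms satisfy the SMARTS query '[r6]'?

6

The query [r6] means: r6 matches atoms in a six-membered ring.
Check the 21 heavy atoms by environment: 6× c (aromatic, in 6-ring) → match; 6× C (acyclic) → no; 5× O (acyclic) → no; 2× N (acyclic) → no; 2× Cl (acyclic) → no.
That gives 6 matching atoms.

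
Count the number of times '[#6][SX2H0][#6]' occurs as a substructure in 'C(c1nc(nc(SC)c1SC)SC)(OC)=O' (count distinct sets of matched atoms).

3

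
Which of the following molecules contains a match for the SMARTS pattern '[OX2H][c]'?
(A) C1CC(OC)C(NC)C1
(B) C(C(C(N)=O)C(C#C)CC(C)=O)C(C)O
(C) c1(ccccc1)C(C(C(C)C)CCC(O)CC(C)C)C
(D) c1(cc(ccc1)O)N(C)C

D

[OX2H][c] describes a hydroxyl oxygen attached to an aromatic carbon (a phenol).
(A) has a methoxy ether (-OCH3) but the oxygen has H0, not H1.
(B) has a hydroxyl group (-OH) but the -OH is on an aliphatic carbon, not an aromatic c.
(C) has a hydroxyl group (-OH) but the -OH is on an aliphatic carbon, not an aromatic c.
(D) contains a hydroxyl group (-OH), which satisfies every atom and bond constraint.
So the answer is (D).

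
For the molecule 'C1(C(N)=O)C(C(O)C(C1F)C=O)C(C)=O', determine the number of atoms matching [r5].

The query [r5] means: r5 matches atoms in a five-membered ring.
Check the 15 heavy atoms by environment: 5× C (in 5-ring) → match; 4× C (acyclic) → no; 4× O (acyclic) → no; 1× F (acyclic) → no; 1× N (acyclic) → no.
That gives 5 matching atoms.

5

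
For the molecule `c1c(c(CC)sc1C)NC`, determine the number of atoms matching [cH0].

The query [cH0] means: aromatic carbon with no attached hydrogen (substituted or ring-fusion).
Check the 10 heavy atoms by environment: 1× s (aromatic, H0) → no; 3× c (aromatic, H0) → match; 1× c (aromatic, H1) → no; 1× N (H1) → no; 3× C (H3) → no; 1× C (H2) → no.
That gives 3 matching atoms.

3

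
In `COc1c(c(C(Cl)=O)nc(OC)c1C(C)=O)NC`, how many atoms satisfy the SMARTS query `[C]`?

The query [C] means: uppercase C matches aliphatic (non-aromatic) carbon only.
Check the 18 heavy atoms by environment: 1× n (aromatic) → no; 5× c (aromatic) → no; 4× O → no; 6× C → match; 1× N → no; 1× Cl → no.
That gives 6 matching atoms.

6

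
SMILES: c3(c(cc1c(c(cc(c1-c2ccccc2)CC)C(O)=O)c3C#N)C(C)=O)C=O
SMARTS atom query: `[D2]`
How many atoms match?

10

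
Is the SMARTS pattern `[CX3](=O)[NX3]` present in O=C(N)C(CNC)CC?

Yes

The pattern [CX3](=O)[NX3] describes a carbonyl carbon bonded to a trivalent nitrogen — an amide.
The molecule carries a primary amide (-C(=O)NH2), whose atoms satisfy every constraint of the query, so the pattern matches.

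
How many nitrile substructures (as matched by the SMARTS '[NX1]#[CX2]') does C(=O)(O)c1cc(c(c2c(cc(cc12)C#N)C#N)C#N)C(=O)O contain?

3

[NX1]#[CX2] is the SMARTS for a nitrile: a nitrogen triple-bonded to a two-connected carbon.
The molecule carries 3 separate instances of a nitrile (-C#N) meeting every constraint; each maps to a distinct set of atoms, giving 3 matches.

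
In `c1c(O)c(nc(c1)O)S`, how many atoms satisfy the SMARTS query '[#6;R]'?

5

The query [#6;R] means: carbon that is part of a ring.
Check the 9 heavy atoms by environment: 1× n (aromatic, in 6-ring) → no; 5× c (aromatic, in 6-ring) → match; 2× O (acyclic) → no; 1× S (acyclic) → no.
That gives 5 matching atoms.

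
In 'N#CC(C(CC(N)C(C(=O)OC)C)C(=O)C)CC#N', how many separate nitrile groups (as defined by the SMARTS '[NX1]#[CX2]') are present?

2

[NX1]#[CX2] is the SMARTS for a nitrile: a nitrogen triple-bonded to a two-connected carbon.
The molecule carries 2 separate instances of a nitrile (-C#N) meeting every constraint; each maps to a distinct set of atoms, giving 2 matches.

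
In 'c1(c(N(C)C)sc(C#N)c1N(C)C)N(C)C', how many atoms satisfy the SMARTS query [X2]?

The query [X2] means: any atom with exactly two total connections (bonds + H).
Check the 16 heavy atoms by environment: 1× s (aromatic, X2) → match; 4× c (aromatic, X3) → no; 3× N (X3) → no; 6× C (X4) → no; 1× C (X2) → match; 1× N (X1) → no.
Summing the matching environments: 1 + 1 = 2 matching atoms.

2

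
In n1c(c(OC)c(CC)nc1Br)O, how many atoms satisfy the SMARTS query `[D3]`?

The query [D3] means: atom with exactly three heavy-atom neighbours.
Check the 12 heavy atoms by environment: 2× n (aromatic, D2) → no; 4× c (aromatic, D3) → match; 1× O (D1) → no; 1× O (D2) → no; 2× C (D1) → no; 1× C (D2) → no; 1× Br (D1) → no.
That gives 4 matching atoms.

4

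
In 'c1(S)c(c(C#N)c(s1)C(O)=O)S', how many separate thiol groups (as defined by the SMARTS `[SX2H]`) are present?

[SX2H] is the SMARTS for a thiol: an aliphatic sulfur with two connections, one being H.
The molecule carries 2 separate instances of a thiol (-SH) meeting every constraint; each maps to a distinct set of atoms, giving 2 matches.

2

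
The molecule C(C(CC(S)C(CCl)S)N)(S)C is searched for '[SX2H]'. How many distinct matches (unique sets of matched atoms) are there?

[SX2H] is the SMARTS for a thiol: an aliphatic sulfur with two connections, one being H.
The molecule carries 3 separate instances of a thiol (-SH) meeting every constraint; each maps to a distinct set of atoms, giving 3 matches.

3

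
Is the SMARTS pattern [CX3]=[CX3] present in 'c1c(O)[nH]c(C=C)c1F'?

Yes

The pattern [CX3]=[CX3] describes a non-aromatic C=C double bond between two sp2 carbons — an alkene.
The molecule carries a vinyl group (-CH=CH2), whose atoms satisfy every constraint of the query, so the pattern matches.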